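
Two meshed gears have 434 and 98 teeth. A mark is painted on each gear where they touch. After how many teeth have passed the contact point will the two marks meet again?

3038 teeth

They coincide at every common multiple of the periods; the first is the LCM.
434 = 2 × 7 × 31
98 = 2 × 7^2
LCM(434, 98) = 2 × 7^2 × 31 = 3038.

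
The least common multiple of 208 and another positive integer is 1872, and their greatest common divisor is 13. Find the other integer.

gcd × lcm = product of the two integers, so the other integer is (13 × 1872) / 208 = 117.

117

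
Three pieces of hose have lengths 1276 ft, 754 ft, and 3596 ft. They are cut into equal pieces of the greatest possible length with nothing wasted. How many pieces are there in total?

97

Piece length = gcd(1276, 754, 3596).
1276 = 2^2 × 11 × 29
754 = 2 × 13 × 29
3596 = 2^2 × 29 × 31
gcd(1276, 754, 3596) = 2 × 29 = 58.
Total pieces = 1276/58 + 754/58 + 3596/58 = 22 + 13 + 62 = 97.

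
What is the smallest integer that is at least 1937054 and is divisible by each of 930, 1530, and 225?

The integer must be a common multiple of 930, 1530, and 225, so a multiple of their LCM.
930 = 2 × 3 × 5 × 31
1530 = 2 × 3^2 × 5 × 17
225 = 3^2 × 5^2
LCM(930, 1530, 225) = 2 × 3^2 × 5^2 × 17 × 31 = 237150.
Smallest multiple of 237150 that is ≥ 1937054: ⌈1937054/237150⌉ × 237150 = 9 × 237150 = 2134350.

2134350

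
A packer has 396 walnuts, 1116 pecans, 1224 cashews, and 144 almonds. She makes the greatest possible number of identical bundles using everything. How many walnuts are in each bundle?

11

Number of bundles = gcd(396, 1116, 1224, 144).
396 = 2^2 × 3^2 × 11
1116 = 2^2 × 3^2 × 31
1224 = 2^3 × 3^2 × 17
144 = 2^4 × 3^2
gcd(396, 1116, 1224, 144) = 2^2 × 3^2 = 36.
walnuts per bundle = 396 / 36 = 11.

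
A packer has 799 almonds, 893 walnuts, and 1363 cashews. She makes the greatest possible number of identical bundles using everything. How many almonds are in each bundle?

17

Number of bundles = gcd(799, 893, 1363).
799 = 17 × 47
893 = 19 × 47
1363 = 29 × 47
gcd(799, 893, 1363) = 47.
almonds per bundle = 799 / 47 = 17.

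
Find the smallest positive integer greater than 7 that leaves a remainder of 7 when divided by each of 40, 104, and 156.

1567

N − 7 must be a common multiple of 40, 104, and 156.
40 = 2^3 × 5
104 = 2^3 × 13
156 = 2^2 × 3 × 13
LCM(40, 104, 156) = 2^3 × 3 × 5 × 13 = 1560.
Smallest N > 7 is LCM + 7 = 1560 + 7 = 1567.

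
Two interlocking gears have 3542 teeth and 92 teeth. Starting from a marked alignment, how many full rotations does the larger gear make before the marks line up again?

They are all back at their starting positions together after one LCM of the periods.
3542 = 2 × 7 × 11 × 23
92 = 2^2 × 23
LCM(3542, 92) = 2^2 × 7 × 11 × 23 = 7084.
Rotations for period 3542: 7084 / 3542 = 2.

2 rotations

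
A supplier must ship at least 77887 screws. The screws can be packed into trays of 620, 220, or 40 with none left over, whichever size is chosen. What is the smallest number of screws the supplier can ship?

The number of screws must be a common multiple of 620, 220, and 40, so a multiple of their LCM.
620 = 2^2 × 5 × 31
220 = 2^2 × 5 × 11
40 = 2^3 × 5
LCM(620, 220, 40) = 2^3 × 5 × 11 × 31 = 13640.
Smallest multiple of 13640 that is ≥ 77887: ⌈77887/13640⌉ × 13640 = 6 × 13640 = 81840.

81840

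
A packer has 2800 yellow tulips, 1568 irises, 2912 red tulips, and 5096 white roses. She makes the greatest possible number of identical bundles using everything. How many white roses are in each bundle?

91

Number of bundles = gcd(2800, 1568, 2912, 5096).
2800 = 2^4 × 5^2 × 7
1568 = 2^5 × 7^2
2912 = 2^5 × 7 × 13
5096 = 2^3 × 7^2 × 13
gcd(2800, 1568, 2912, 5096) = 2^3 × 7 = 56.
white roses per bundle = 5096 / 56 = 91.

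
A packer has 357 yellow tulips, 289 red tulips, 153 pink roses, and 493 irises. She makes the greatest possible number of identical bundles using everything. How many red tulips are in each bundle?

Number of bundles = gcd(357, 289, 153, 493).
357 = 3 × 7 × 17
289 = 17^2
153 = 3^2 × 17
493 = 17 × 29
gcd(357, 289, 153, 493) = 17.
red tulips per bundle = 289 / 17 = 17.

17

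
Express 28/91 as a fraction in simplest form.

4/13

28 = 2^2 × 7
91 = 7 × 13
gcd(28, 91) = 7.
Divide numerator and denominator by 7: 28/91 = 4/13.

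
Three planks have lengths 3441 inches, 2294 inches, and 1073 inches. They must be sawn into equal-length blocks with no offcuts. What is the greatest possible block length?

37 inches

The block length must divide every plank, so the greatest is gcd(3441, 2294, 1073).
3441 = 3 × 31 × 37
2294 = 2 × 31 × 37
1073 = 29 × 37
gcd(3441, 2294, 1073) = 37.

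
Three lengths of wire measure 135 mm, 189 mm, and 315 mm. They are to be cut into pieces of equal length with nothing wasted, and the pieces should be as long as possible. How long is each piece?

Each piece length must divide every original length, so the longest possible is gcd(135, 189, 315).
135 = 3^3 × 5
189 = 3^3 × 7
315 = 3^2 × 5 × 7
gcd(135, 189, 315) = 3^2 = 9.

9 mm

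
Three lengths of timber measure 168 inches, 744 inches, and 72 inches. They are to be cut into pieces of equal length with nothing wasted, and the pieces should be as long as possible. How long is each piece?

24 inches

The greatest length dividing all of 168, 744, and 72 is their gcd.
168 = 2^3 × 3 × 7
744 = 2^3 × 3 × 31
72 = 2^3 × 3^2
gcd(168, 744, 72) = 2^3 × 3 = 24.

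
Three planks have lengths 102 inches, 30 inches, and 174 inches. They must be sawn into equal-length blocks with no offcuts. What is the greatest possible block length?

6 inches

The block length must divide every plank, so the greatest is gcd(102, 30, 174).
102 = 2 × 3 × 17
30 = 2 × 3 × 5
174 = 2 × 3 × 29
gcd(102, 30, 174) = 2 × 3 = 6.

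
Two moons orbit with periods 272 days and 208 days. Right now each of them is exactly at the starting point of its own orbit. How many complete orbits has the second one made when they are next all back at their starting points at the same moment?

17 orbits

They are all back at their starting positions together after one LCM of the periods.
272 = 2^4 × 17
208 = 2^4 × 13
LCM(272, 208) = 2^4 × 13 × 17 = 3536.
Orbits for period 208: 3536 / 208 = 17.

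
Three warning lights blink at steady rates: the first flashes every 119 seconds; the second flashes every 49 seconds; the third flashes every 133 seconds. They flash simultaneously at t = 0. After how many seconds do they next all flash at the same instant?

15827 seconds

They coincide at every common multiple of the periods; the first is the LCM.
119 = 7 × 17
49 = 7^2
133 = 7 × 19
LCM(119, 49, 133) = 7^2 × 17 × 19 = 15827.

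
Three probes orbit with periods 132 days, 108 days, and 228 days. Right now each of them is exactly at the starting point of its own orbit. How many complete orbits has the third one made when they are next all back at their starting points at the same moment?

99 orbits

They are all back at their starting positions together after one LCM of the periods.
132 = 2^2 × 3 × 11
108 = 2^2 × 3^3
228 = 2^2 × 3 × 19
LCM(132, 108, 228) = 2^2 × 3^3 × 11 × 19 = 22572.
Orbits for period 228: 22572 / 228 = 99.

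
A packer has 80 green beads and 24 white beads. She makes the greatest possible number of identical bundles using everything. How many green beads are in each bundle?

Number of bundles = gcd(80, 24).
80 = 2^4 × 5
24 = 2^3 × 3
gcd(80, 24) = 2^3 = 8.
green beads per bundle = 80 / 8 = 10.

10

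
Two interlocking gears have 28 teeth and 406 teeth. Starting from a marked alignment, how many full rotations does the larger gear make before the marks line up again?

The first common completion time is the LCM of the periods.
28 = 2^2 × 7
406 = 2 × 7 × 29
LCM(28, 406) = 2^2 × 7 × 29 = 812.
Rotations for period 406: 812 / 406 = 2.

2 rotations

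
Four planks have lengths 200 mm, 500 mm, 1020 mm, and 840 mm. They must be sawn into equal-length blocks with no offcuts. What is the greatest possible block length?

20 mm

The block length must divide every plank, so the greatest is gcd(200, 500, 1020, 840).
200 = 2^3 × 5^2
500 = 2^2 × 5^3
1020 = 2^2 × 3 × 5 × 17
840 = 2^3 × 3 × 5 × 7
gcd(200, 500, 1020, 840) = 2^2 × 5 = 20.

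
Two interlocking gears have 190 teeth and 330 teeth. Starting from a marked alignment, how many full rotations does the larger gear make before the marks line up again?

They are all back at their starting positions together after one LCM of the periods.
190 = 2 × 5 × 19
330 = 2 × 3 × 5 × 11
LCM(190, 330) = 2 × 3 × 5 × 11 × 19 = 6270.
Rotations for period 330: 6270 / 330 = 19.

19 rotations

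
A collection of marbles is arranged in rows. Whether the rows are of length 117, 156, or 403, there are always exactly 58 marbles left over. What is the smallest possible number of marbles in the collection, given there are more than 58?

N − 58 must be a common multiple of 117, 156, and 403.
117 = 3^2 × 13
156 = 2^2 × 3 × 13
403 = 13 × 31
LCM(117, 156, 403) = 2^2 × 3^2 × 13 × 31 = 14508.
Smallest N > 58 is LCM + 58 = 14508 + 58 = 14566.

14566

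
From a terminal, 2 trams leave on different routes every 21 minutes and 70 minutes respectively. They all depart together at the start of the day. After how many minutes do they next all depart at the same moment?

210 minutes

We need the least common multiple of the intervals.
21 = 3 × 7
70 = 2 × 5 × 7
LCM(21, 70) = 2 × 3 × 5 × 7 = 210.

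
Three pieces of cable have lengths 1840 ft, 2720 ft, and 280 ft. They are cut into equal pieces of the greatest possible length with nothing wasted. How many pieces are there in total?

Piece length = gcd(1840, 2720, 280).
1840 = 2^4 × 5 × 23
2720 = 2^5 × 5 × 17
280 = 2^3 × 5 × 7
gcd(1840, 2720, 280) = 2^3 × 5 = 40.
Total pieces = 1840/40 + 2720/40 + 280/40 = 46 + 68 + 7 = 121.

121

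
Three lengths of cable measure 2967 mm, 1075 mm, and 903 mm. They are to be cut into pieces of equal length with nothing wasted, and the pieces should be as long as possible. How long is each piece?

Each piece length must divide every original length, so the longest possible is gcd(2967, 1075, 903).
2967 = 3 × 23 × 43
1075 = 5^2 × 43
903 = 3 × 7 × 43
gcd(2967, 1075, 903) = 43.

43 mm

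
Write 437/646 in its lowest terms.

437 = 19 × 23
646 = 2 × 17 × 19
gcd(437, 646) = 19.
Divide numerator and denominator by 19: 437/646 = 23/34.

23/34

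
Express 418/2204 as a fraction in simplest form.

11/58

418 = 2 × 11 × 19
2204 = 2^2 × 19 × 29
gcd(418, 2204) = 2 × 19 = 38.
Divide numerator and denominator by 38: 418/2204 = 11/58.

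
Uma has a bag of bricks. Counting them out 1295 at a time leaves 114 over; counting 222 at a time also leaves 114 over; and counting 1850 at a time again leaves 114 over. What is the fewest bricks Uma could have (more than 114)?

38964

N − 114 must be a common multiple of 1295, 222, and 1850.
1295 = 5 × 7 × 37
222 = 2 × 3 × 37
1850 = 2 × 5^2 × 37
LCM(1295, 222, 1850) = 2 × 3 × 5^2 × 7 × 37 = 38850.
Smallest N > 114 is LCM + 114 = 38850 + 114 = 38964.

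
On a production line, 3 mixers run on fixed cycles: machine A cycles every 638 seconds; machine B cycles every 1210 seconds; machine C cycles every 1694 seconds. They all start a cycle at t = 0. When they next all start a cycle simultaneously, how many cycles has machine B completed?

203 cycles

The first common completion time is the LCM of the periods.
638 = 2 × 11 × 29
1210 = 2 × 5 × 11^2
1694 = 2 × 7 × 11^2
LCM(638, 1210, 1694) = 2 × 5 × 7 × 11^2 × 29 = 245630.
Cycles for period 1210: 245630 / 1210 = 203.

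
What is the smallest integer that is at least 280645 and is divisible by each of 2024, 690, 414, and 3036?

364320

The integer must be a common multiple of 2024, 690, 414, and 3036, so a multiple of their LCM.
2024 = 2^3 × 11 × 23
690 = 2 × 3 × 5 × 23
414 = 2 × 3^2 × 23
3036 = 2^2 × 3 × 11 × 23
LCM(2024, 690, 414, 3036) = 2^3 × 3^2 × 5 × 11 × 23 = 91080.
Smallest multiple of 91080 that is ≥ 280645: ⌈280645/91080⌉ × 91080 = 4 × 91080 = 364320.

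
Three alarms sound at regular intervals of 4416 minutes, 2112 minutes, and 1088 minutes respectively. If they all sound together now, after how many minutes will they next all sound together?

We need the least common multiple of the intervals.
4416 = 2^6 × 3 × 23
2112 = 2^6 × 3 × 11
1088 = 2^6 × 17
LCM(4416, 2112, 1088) = 2^6 × 3 × 11 × 17 × 23 = 825792.

825792 minutes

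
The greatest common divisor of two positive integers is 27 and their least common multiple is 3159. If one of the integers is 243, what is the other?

For two integers, gcd × lcm = product, so the other is (27 × 3159) / 243 = 85293 / 243 = 351.

351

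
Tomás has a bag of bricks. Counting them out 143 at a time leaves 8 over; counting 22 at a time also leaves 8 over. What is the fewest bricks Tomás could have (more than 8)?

N − 8 must be a common multiple of 143 and 22.
143 = 11 × 13
22 = 2 × 11
LCM(143, 22) = 2 × 11 × 13 = 286.
Smallest N > 8 is LCM + 8 = 286 + 8 = 294.

294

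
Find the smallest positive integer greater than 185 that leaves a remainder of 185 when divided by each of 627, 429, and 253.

N − 185 must be a common multiple of 627, 429, and 253.
627 = 3 × 11 × 19
429 = 3 × 11 × 13
253 = 11 × 23
LCM(627, 429, 253) = 3 × 11 × 13 × 19 × 23 = 187473.
Smallest N > 185 is LCM + 185 = 187473 + 185 = 187658.

187658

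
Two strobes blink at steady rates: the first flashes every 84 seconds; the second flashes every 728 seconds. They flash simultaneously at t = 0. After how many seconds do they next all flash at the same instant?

They coincide at every common multiple of the periods; the first is the LCM.
84 = 2^2 × 3 × 7
728 = 2^3 × 7 × 13
LCM(84, 728) = 2^3 × 3 × 7 × 13 = 2184.

2184 seconds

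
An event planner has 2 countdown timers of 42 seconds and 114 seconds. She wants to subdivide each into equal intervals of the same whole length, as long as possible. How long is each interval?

6 seconds

The interval must divide each timer length; the longest such is the gcd.
42 = 2 × 3 × 7
114 = 2 × 3 × 19
gcd(42, 114) = 2 × 3 = 6.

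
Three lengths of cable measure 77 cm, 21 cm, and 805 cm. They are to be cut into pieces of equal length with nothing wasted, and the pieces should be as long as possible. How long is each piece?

7 cm

Each piece length must divide every original length, so the longest possible is gcd(77, 21, 805).
77 = 7 × 11
21 = 3 × 7
805 = 5 × 7 × 23
gcd(77, 21, 805) = 7.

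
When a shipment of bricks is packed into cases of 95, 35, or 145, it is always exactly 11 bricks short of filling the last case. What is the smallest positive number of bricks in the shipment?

19274

Being 11 short of a full case of size k means N ≡ −11 (mod k), i.e. N + 11 is a multiple of each size.
95 = 5 × 19
35 = 5 × 7
145 = 5 × 29
LCM(95, 35, 145) = 5 × 7 × 19 × 29 = 19285.
Smallest positive N is 19285 − 11 = 19274.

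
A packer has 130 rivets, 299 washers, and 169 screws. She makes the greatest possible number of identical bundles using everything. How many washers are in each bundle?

Number of bundles = gcd(130, 299, 169).
130 = 2 × 5 × 13
299 = 13 × 23
169 = 13^2
gcd(130, 299, 169) = 13.
washers per bundle = 299 / 13 = 23.

23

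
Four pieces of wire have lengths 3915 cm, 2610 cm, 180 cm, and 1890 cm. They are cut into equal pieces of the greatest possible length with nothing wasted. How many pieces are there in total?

Piece length = gcd(3915, 2610, 180, 1890).
3915 = 3^3 × 5 × 29
2610 = 2 × 3^2 × 5 × 29
180 = 2^2 × 3^2 × 5
1890 = 2 × 3^3 × 5 × 7
gcd(3915, 2610, 180, 1890) = 3^2 × 5 = 45.
Total pieces = 3915/45 + 2610/45 + 180/45 + 1890/45 = 87 + 58 + 4 + 42 = 191.

191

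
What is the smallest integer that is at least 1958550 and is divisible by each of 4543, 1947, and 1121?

2071608

The integer must be a common multiple of 4543, 1947, and 1121, so a multiple of their LCM.
4543 = 7 × 11 × 59
1947 = 3 × 11 × 59
1121 = 19 × 59
LCM(4543, 1947, 1121) = 3 × 7 × 11 × 19 × 59 = 258951.
Smallest multiple of 258951 that is ≥ 1958550: ⌈1958550/258951⌉ × 258951 = 8 × 258951 = 2071608.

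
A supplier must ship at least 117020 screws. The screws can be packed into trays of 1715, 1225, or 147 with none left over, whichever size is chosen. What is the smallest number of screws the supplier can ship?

The number of screws must be a common multiple of 1715, 1225, and 147, so a multiple of their LCM.
1715 = 5 × 7^3
1225 = 5^2 × 7^2
147 = 3 × 7^2
LCM(1715, 1225, 147) = 3 × 5^2 × 7^3 = 25725.
Smallest multiple of 25725 that is ≥ 117020: ⌈117020/25725⌉ × 25725 = 5 × 25725 = 128625.

128625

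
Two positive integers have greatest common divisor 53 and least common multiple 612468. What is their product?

For any two positive integers, gcd × lcm = product = 53 × 612468 = 32460804.

32460804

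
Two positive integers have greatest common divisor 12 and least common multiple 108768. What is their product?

For any two positive integers, gcd × lcm = product = 12 × 108768 = 1305216.

1305216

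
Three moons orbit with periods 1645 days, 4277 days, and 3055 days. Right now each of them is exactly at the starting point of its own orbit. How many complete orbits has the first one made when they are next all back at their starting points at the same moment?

13 orbits

All finish a whole number of cycles simultaneously at t = LCM of the periods.
1645 = 5 × 7 × 47
4277 = 7 × 13 × 47
3055 = 5 × 13 × 47
LCM(1645, 4277, 3055) = 5 × 7 × 13 × 47 = 21385.
Orbits for period 1645: 21385 / 1645 = 13.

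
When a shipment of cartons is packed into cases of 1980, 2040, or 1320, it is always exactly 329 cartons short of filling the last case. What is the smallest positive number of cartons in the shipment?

Being 329 short of a full case of size k means N ≡ −329 (mod k), i.e. N + 329 is a multiple of each size.
1980 = 2^2 × 3^2 × 5 × 11
2040 = 2^3 × 3 × 5 × 17
1320 = 2^3 × 3 × 5 × 11
LCM(1980, 2040, 1320) = 2^3 × 3^2 × 5 × 11 × 17 = 67320.
Smallest positive N is 67320 − 329 = 66991.

66991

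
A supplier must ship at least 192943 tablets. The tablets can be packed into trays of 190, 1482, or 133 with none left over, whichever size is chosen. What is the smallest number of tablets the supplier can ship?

207480

The number of tablets must be a common multiple of 190, 1482, and 133, so a multiple of their LCM.
190 = 2 × 5 × 19
1482 = 2 × 3 × 13 × 19
133 = 7 × 19
LCM(190, 1482, 133) = 2 × 3 × 5 × 7 × 13 × 19 = 51870.
Smallest multiple of 51870 that is ≥ 192943: ⌈192943/51870⌉ × 51870 = 4 × 51870 = 207480.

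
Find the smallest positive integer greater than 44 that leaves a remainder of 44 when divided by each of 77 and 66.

N − 44 must be a common multiple of 77 and 66.
77 = 7 × 11
66 = 2 × 3 × 11
LCM(77, 66) = 2 × 3 × 7 × 11 = 462.
Smallest N > 44 is LCM + 44 = 462 + 44 = 506.

506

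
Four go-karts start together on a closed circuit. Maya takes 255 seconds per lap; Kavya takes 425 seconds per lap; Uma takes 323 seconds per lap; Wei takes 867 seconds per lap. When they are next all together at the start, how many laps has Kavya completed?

All finish a whole number of cycles simultaneously at t = LCM of the periods.
255 = 3 × 5 × 17
425 = 5^2 × 17
323 = 17 × 19
867 = 3 × 17^2
LCM(255, 425, 323, 867) = 3 × 5^2 × 17^2 × 19 = 411825.
Laps for period 425: 411825 / 425 = 969.

969 laps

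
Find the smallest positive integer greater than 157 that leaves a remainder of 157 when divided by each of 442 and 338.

N − 157 must be a common multiple of 442 and 338.
442 = 2 × 13 × 17
338 = 2 × 13^2
LCM(442, 338) = 2 × 13^2 × 17 = 5746.
Smallest N > 157 is LCM + 157 = 5746 + 157 = 5903.

5903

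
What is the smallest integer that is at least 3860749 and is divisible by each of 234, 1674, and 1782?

4308876

The integer must be a common multiple of 234, 1674, and 1782, so a multiple of their LCM.
234 = 2 × 3^2 × 13
1674 = 2 × 3^3 × 31
1782 = 2 × 3^4 × 11
LCM(234, 1674, 1782) = 2 × 3^4 × 11 × 13 × 31 = 718146.
Smallest multiple of 718146 that is ≥ 3860749: ⌈3860749/718146⌉ × 718146 = 6 × 718146 = 4308876.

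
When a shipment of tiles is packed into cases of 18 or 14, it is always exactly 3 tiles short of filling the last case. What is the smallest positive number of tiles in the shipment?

123

Being 3 short of a full case of size k means N ≡ −3 (mod k), i.e. N + 3 is a multiple of each size.
18 = 2 × 3^2
14 = 2 × 7
LCM(18, 14) = 2 × 3^2 × 7 = 126.
Smallest positive N is 126 − 3 = 123.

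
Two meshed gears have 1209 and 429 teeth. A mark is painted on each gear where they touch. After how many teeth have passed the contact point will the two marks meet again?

The first simultaneous occurrence is after LCM of the individual periods.
1209 = 3 × 13 × 31
429 = 3 × 11 × 13
LCM(1209, 429) = 3 × 11 × 13 × 31 = 13299.

13299 teeth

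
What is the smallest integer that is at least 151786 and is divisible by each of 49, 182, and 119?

The integer must be a common multiple of 49, 182, and 119, so a multiple of their LCM.
49 = 7^2
182 = 2 × 7 × 13
119 = 7 × 17
LCM(49, 182, 119) = 2 × 7^2 × 13 × 17 = 21658.
Smallest multiple of 21658 that is ≥ 151786: ⌈151786/21658⌉ × 21658 = 8 × 21658 = 173264.

173264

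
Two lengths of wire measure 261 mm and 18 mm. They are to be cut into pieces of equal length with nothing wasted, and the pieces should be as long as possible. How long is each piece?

9 mm

By the Euclidean algorithm:
261 = 14 × 18 + 9
18 = 2 × 9 + 0
gcd(261, 18) = 9.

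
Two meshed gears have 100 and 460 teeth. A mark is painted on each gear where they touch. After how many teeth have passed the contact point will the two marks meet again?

The first simultaneous occurrence is after LCM of the individual periods.
100 = 2^2 × 5^2
460 = 2^2 × 5 × 23
LCM(100, 460) = 2^2 × 5^2 × 23 = 2300.

2300 teeth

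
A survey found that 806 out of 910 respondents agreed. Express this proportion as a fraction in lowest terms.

806 = 2 × 13 × 31
910 = 2 × 5 × 7 × 13
gcd(806, 910) = 2 × 13 = 26.
Divide numerator and denominator by 26: 806/910 = 31/35.

31/35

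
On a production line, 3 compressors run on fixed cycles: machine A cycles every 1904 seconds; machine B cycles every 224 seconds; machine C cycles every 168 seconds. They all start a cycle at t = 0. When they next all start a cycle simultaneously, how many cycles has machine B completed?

All finish a whole number of cycles simultaneously at t = LCM of the periods.
1904 = 2^4 × 7 × 17
224 = 2^5 × 7
168 = 2^3 × 3 × 7
LCM(1904, 224, 168) = 2^5 × 3 × 7 × 17 = 11424.
Cycles for period 224: 11424 / 224 = 51.

51 cycles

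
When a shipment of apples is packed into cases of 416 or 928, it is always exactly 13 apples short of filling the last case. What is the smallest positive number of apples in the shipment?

Being 13 short of a full case of size k means N ≡ −13 (mod k), i.e. N + 13 is a multiple of each size.
416 = 2^5 × 13
928 = 2^5 × 29
LCM(416, 928) = 2^5 × 13 × 29 = 12064.
Smallest positive N is 12064 − 13 = 12051.

12051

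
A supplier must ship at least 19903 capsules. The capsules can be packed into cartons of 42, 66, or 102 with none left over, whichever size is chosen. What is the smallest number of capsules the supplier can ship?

23562

The number of capsules must be a common multiple of 42, 66, and 102, so a multiple of their LCM.
42 = 2 × 3 × 7
66 = 2 × 3 × 11
102 = 2 × 3 × 17
LCM(42, 66, 102) = 2 × 3 × 7 × 11 × 17 = 7854.
Smallest multiple of 7854 that is ≥ 19903: ⌈19903/7854⌉ × 7854 = 3 × 7854 = 23562.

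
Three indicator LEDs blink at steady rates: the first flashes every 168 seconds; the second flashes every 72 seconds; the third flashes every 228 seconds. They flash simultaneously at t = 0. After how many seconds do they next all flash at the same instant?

They coincide at every common multiple of the periods; the first is the LCM.
168 = 2^3 × 3 × 7
72 = 2^3 × 3^2
228 = 2^2 × 3 × 19
LCM(168, 72, 228) = 2^3 × 3^2 × 7 × 19 = 9576.

9576 seconds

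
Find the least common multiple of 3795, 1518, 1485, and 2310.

3795 = 3 × 5 × 11 × 23
1518 = 2 × 3 × 11 × 23
1485 = 3^3 × 5 × 11
2310 = 2 × 3 × 5 × 7 × 11
LCM(3795, 1518, 1485, 2310) = 2 × 3^3 × 5 × 7 × 11 × 23 = 478170.

478170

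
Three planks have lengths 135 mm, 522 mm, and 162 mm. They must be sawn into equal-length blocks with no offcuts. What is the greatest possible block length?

9 mm

The block length must divide every plank, so the greatest is gcd(135, 522, 162).
135 = 3^3 × 5
522 = 2 × 3^2 × 29
162 = 2 × 3^4
gcd(135, 522, 162) = 3^2 = 9.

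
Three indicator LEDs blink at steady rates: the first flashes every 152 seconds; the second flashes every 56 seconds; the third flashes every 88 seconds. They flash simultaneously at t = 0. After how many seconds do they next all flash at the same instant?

11704 seconds

The first simultaneous occurrence is after LCM of the individual periods.
152 = 2^3 × 19
56 = 2^3 × 7
88 = 2^3 × 11
LCM(152, 56, 88) = 2^3 × 7 × 11 × 19 = 11704.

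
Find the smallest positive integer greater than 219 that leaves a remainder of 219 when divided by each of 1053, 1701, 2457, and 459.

376140

N − 219 must be a common multiple of 1053, 1701, 2457, and 459.
1053 = 3^4 × 13
1701 = 3^5 × 7
2457 = 3^3 × 7 × 13
459 = 3^3 × 17
LCM(1053, 1701, 2457, 459) = 3^5 × 7 × 13 × 17 = 375921.
Smallest N > 219 is LCM + 219 = 375921 + 219 = 376140.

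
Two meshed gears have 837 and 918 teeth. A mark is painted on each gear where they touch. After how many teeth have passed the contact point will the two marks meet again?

They coincide at every common multiple of the periods; the first is the LCM.
837 = 3^3 × 31
918 = 2 × 3^3 × 17
LCM(837, 918) = 2 × 3^3 × 17 × 31 = 28458.

28458 teeth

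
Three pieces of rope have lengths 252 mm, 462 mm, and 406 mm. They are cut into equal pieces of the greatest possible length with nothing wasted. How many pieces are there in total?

Piece length = gcd(252, 462, 406).
252 = 2^2 × 3^2 × 7
462 = 2 × 3 × 7 × 11
406 = 2 × 7 × 29
gcd(252, 462, 406) = 2 × 7 = 14.
Total pieces = 252/14 + 462/14 + 406/14 = 18 + 33 + 29 = 80.

80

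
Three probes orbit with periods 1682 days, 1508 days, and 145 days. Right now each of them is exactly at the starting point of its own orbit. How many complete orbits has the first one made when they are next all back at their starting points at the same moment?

130 orbits

The first common completion time is the LCM of the periods.
1682 = 2 × 29^2
1508 = 2^2 × 13 × 29
145 = 5 × 29
LCM(1682, 1508, 145) = 2^2 × 5 × 13 × 29^2 = 218660.
Orbits for period 1682: 218660 / 1682 = 130.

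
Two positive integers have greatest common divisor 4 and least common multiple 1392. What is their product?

5568

For any two positive integers, gcd × lcm = product = 4 × 1392 = 5568.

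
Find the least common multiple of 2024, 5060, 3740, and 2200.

2024 = 2^3 × 11 × 23
5060 = 2^2 × 5 × 11 × 23
3740 = 2^2 × 5 × 11 × 17
2200 = 2^3 × 5^2 × 11
LCM(2024, 5060, 3740, 2200) = 2^3 × 5^2 × 11 × 17 × 23 = 860200.

860200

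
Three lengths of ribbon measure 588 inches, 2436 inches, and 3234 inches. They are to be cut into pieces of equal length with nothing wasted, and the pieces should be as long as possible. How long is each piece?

42 inches

The greatest length dividing all of 588, 2436, and 3234 is their gcd.
588 = 2^2 × 3 × 7^2
2436 = 2^2 × 3 × 7 × 29
3234 = 2 × 3 × 7^2 × 11
gcd(588, 2436, 3234) = 2 × 3 × 7 = 42.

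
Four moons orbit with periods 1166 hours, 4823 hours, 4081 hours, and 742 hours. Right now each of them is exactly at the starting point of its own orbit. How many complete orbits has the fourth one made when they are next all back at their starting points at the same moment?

They are all back at their starting positions together after one LCM of the periods.
1166 = 2 × 11 × 53
4823 = 7 × 13 × 53
4081 = 7 × 11 × 53
742 = 2 × 7 × 53
LCM(1166, 4823, 4081, 742) = 2 × 7 × 11 × 13 × 53 = 106106.
Orbits for period 742: 106106 / 742 = 143.

143 orbits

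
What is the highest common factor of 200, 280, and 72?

8

200 = 2^3 × 5^2
280 = 2^3 × 5 × 7
72 = 2^3 × 3^2
gcd(200, 280, 72) = 2^3 = 8.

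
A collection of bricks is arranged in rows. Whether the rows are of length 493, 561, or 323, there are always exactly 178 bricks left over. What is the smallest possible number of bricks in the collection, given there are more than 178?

309289

N − 178 must be a common multiple of 493, 561, and 323.
493 = 17 × 29
561 = 3 × 11 × 17
323 = 17 × 19
LCM(493, 561, 323) = 3 × 11 × 17 × 19 × 29 = 309111.
Smallest N > 178 is LCM + 178 = 309111 + 178 = 309289.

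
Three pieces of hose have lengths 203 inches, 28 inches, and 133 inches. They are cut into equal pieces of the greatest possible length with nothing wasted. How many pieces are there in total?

52

Piece length = gcd(203, 28, 133).
203 = 7 × 29
28 = 2^2 × 7
133 = 7 × 19
gcd(203, 28, 133) = 7.
Total pieces = 203/7 + 28/7 + 133/7 = 29 + 4 + 19 = 52.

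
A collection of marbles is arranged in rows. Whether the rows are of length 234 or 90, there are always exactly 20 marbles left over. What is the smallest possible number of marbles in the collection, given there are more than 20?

1190

N − 20 must be a common multiple of 234 and 90.
234 = 2 × 3^2 × 13
90 = 2 × 3^2 × 5
LCM(234, 90) = 2 × 3^2 × 5 × 13 = 1170.
Smallest N > 20 is LCM + 20 = 1170 + 20 = 1190.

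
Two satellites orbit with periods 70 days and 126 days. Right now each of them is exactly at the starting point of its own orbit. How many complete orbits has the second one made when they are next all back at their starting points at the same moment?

They are all back at their starting positions together after one LCM of the periods.
70 = 2 × 5 × 7
126 = 2 × 3^2 × 7
LCM(70, 126) = 2 × 3^2 × 5 × 7 = 630.
Orbits for period 126: 630 / 126 = 5.

5 orbits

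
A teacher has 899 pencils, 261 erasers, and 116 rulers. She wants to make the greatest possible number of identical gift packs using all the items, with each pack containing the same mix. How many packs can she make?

The pack count must divide each quantity, so the greatest is gcd(899, 261, 116).
899 = 29 × 31
261 = 3^2 × 29
116 = 2^2 × 29
gcd(899, 261, 116) = 29.

29 packs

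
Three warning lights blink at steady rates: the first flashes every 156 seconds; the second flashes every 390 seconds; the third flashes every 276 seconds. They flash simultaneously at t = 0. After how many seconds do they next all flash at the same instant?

We need the least common multiple of the intervals.
156 = 2^2 × 3 × 13
390 = 2 × 3 × 5 × 13
276 = 2^2 × 3 × 23
LCM(156, 390, 276) = 2^2 × 3 × 5 × 13 × 23 = 17940.

17940 seconds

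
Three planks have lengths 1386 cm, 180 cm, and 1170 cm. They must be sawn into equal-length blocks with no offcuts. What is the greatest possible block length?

This is the greatest common divisor of 1386, 180, and 1170.
1386 = 2 × 3^2 × 7 × 11
180 = 2^2 × 3^2 × 5
1170 = 2 × 3^2 × 5 × 13
gcd(1386, 180, 1170) = 2 × 3^2 = 18.

18 cm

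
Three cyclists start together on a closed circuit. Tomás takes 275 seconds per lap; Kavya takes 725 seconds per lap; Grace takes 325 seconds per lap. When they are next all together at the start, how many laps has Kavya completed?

143 laps

They are all back at their starting positions together after one LCM of the periods.
275 = 5^2 × 11
725 = 5^2 × 29
325 = 5^2 × 13
LCM(275, 725, 325) = 5^2 × 11 × 13 × 29 = 103675.
Laps for period 725: 103675 / 725 = 143.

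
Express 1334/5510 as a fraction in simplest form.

1334 = 2 × 23 × 29
5510 = 2 × 5 × 19 × 29
gcd(1334, 5510) = 2 × 29 = 58.
Divide numerator and denominator by 58: 1334/5510 = 23/95.

23/95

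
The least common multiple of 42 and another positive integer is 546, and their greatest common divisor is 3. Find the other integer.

gcd × lcm = product of the two integers, so the other integer is (3 × 546) / 42 = 39.

39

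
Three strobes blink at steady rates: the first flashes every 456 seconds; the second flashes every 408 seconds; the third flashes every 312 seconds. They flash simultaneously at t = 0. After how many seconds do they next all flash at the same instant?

100776 seconds

We need the least common multiple of the intervals.
456 = 2^3 × 3 × 19
408 = 2^3 × 3 × 17
312 = 2^3 × 3 × 13
LCM(456, 408, 312) = 2^3 × 3 × 13 × 17 × 19 = 100776.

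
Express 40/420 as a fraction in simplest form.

2/21

40 = 2^3 × 5
420 = 2^2 × 3 × 5 × 7
gcd(40, 420) = 2^2 × 5 = 20.
Divide numerator and denominator by 20: 40/420 = 2/21.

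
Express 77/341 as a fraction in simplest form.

77 = 7 × 11
341 = 11 × 31
gcd(77, 341) = 11.
Divide numerator and denominator by 11: 77/341 = 7/31.

7/31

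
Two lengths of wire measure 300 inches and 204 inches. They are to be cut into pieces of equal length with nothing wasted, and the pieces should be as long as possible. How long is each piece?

By the Euclidean algorithm:
300 = 1 × 204 + 96
204 = 2 × 96 + 12
96 = 8 × 12 + 0
gcd(300, 204) = 12.

12 inches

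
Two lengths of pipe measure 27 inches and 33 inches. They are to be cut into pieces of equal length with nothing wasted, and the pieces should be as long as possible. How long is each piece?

3 inches

Each piece length must divide every original length, so the longest possible is gcd(27, 33).
27 = 3^3
33 = 3 × 11
gcd(27, 33) = 3.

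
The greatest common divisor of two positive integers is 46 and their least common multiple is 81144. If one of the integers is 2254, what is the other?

1656

For two integers, gcd × lcm = product, so the other is (46 × 81144) / 2254 = 3732624 / 2254 = 1656.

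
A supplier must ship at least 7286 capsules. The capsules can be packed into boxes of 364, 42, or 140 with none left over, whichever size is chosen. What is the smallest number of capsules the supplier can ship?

The number of capsules must be a common multiple of 364, 42, and 140, so a multiple of their LCM.
364 = 2^2 × 7 × 13
42 = 2 × 3 × 7
140 = 2^2 × 5 × 7
LCM(364, 42, 140) = 2^2 × 3 × 5 × 7 × 13 = 5460.
Smallest multiple of 5460 that is ≥ 7286: ⌈7286/5460⌉ × 5460 = 2 × 5460 = 10920.

10920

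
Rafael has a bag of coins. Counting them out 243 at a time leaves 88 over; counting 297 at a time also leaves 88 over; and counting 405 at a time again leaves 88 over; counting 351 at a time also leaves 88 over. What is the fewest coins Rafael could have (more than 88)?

173833

N − 88 must be a common multiple of 243, 297, 405, and 351.
243 = 3^5
297 = 3^3 × 11
405 = 3^4 × 5
351 = 3^3 × 13
LCM(243, 297, 405, 351) = 3^5 × 5 × 11 × 13 = 173745.
Smallest N > 88 is LCM + 88 = 173745 + 88 = 173833.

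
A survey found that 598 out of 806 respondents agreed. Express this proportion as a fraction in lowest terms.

23/31

598 = 2 × 13 × 23
806 = 2 × 13 × 31
gcd(598, 806) = 2 × 13 = 26.
Divide numerator and denominator by 26: 598/806 = 23/31.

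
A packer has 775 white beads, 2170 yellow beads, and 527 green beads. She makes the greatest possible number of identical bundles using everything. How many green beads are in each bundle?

17

Number of bundles = gcd(775, 2170, 527).
775 = 5^2 × 31
2170 = 2 × 5 × 7 × 31
527 = 17 × 31
gcd(775, 2170, 527) = 31.
green beads per bundle = 527 / 31 = 17.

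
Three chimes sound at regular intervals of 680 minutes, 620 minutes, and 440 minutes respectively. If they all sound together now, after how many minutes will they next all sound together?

231880 minutes

The first simultaneous occurrence is after LCM of the individual periods.
680 = 2^3 × 5 × 17
620 = 2^2 × 5 × 31
440 = 2^3 × 5 × 11
LCM(680, 620, 440) = 2^3 × 5 × 11 × 17 × 31 = 231880.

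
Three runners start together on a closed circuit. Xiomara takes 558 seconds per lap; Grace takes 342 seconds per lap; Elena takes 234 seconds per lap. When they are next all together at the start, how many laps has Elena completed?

The first common completion time is the LCM of the periods.
558 = 2 × 3^2 × 31
342 = 2 × 3^2 × 19
234 = 2 × 3^2 × 13
LCM(558, 342, 234) = 2 × 3^2 × 13 × 19 × 31 = 137826.
Laps for period 234: 137826 / 234 = 589.

589 laps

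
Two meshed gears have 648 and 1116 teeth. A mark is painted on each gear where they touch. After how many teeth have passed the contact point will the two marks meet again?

They coincide at every common multiple of the periods; the first is the LCM.
648 = 2^3 × 3^4
1116 = 2^2 × 3^2 × 31
LCM(648, 1116) = 2^3 × 3^4 × 31 = 20088.

20088 teeth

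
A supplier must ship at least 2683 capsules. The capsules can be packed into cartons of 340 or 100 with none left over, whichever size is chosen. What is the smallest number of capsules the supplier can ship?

3400

The number of capsules must be a common multiple of 340 and 100, so a multiple of their LCM.
340 = 2^2 × 5 × 17
100 = 2^2 × 5^2
LCM(340, 100) = 2^2 × 5^2 × 17 = 1700.
Smallest multiple of 1700 that is ≥ 2683: ⌈2683/1700⌉ × 1700 = 2 × 1700 = 3400.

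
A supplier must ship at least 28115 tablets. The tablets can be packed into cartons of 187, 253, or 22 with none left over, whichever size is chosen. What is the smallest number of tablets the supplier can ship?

34408

The number of tablets must be a common multiple of 187, 253, and 22, so a multiple of their LCM.
187 = 11 × 17
253 = 11 × 23
22 = 2 × 11
LCM(187, 253, 22) = 2 × 11 × 17 × 23 = 8602.
Smallest multiple of 8602 that is ≥ 28115: ⌈28115/8602⌉ × 8602 = 4 × 8602 = 34408.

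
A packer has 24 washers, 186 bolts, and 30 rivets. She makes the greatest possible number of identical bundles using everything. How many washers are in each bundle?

Number of bundles = gcd(24, 186, 30).
24 = 2^3 × 3
186 = 2 × 3 × 31
30 = 2 × 3 × 5
gcd(24, 186, 30) = 2 × 3 = 6.
washers per bundle = 24 / 6 = 4.

4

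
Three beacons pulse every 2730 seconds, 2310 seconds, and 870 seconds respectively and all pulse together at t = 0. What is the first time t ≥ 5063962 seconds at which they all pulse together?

Joint pulses occur at multiples of LCM(2730, 2310, 870).
2730 = 2 × 3 × 5 × 7 × 13
2310 = 2 × 3 × 5 × 7 × 11
870 = 2 × 3 × 5 × 29
LCM(2730, 2310, 870) = 2 × 3 × 5 × 7 × 11 × 13 × 29 = 870870.
Smallest multiple of 870870 that is ≥ 5063962: ⌈5063962/870870⌉ × 870870 = 6 × 870870 = 5225220.

5225220 seconds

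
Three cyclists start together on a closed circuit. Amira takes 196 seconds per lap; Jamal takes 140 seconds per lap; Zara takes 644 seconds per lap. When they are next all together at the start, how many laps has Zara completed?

35 laps

The first common completion time is the LCM of the periods.
196 = 2^2 × 7^2
140 = 2^2 × 5 × 7
644 = 2^2 × 7 × 23
LCM(196, 140, 644) = 2^2 × 5 × 7^2 × 23 = 22540.
Laps for period 644: 22540 / 644 = 35.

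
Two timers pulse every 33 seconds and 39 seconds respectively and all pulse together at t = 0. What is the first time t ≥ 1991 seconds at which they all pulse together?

Joint pulses occur at multiples of LCM(33, 39).
33 = 3 × 11
39 = 3 × 13
LCM(33, 39) = 3 × 11 × 13 = 429.
Smallest multiple of 429 that is ≥ 1991: ⌈1991/429⌉ × 429 = 5 × 429 = 2145.

2145 seconds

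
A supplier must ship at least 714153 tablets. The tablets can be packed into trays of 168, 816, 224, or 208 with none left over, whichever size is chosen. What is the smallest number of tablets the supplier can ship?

The number of tablets must be a common multiple of 168, 816, 224, and 208, so a multiple of their LCM.
168 = 2^3 × 3 × 7
816 = 2^4 × 3 × 17
224 = 2^5 × 7
208 = 2^4 × 13
LCM(168, 816, 224, 208) = 2^5 × 3 × 7 × 13 × 17 = 148512.
Smallest multiple of 148512 that is ≥ 714153: ⌈714153/148512⌉ × 148512 = 5 × 148512 = 742560.

742560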